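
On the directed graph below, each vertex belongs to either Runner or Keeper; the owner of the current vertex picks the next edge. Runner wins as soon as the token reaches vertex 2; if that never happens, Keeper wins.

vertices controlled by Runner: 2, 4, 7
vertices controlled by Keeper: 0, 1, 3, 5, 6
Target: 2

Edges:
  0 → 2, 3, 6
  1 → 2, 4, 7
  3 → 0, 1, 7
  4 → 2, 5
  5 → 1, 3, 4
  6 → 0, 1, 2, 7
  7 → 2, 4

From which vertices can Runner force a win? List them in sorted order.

1, 2, 4, 7

A0 = {2}
A1: add {4, 7} — 4 (Runner) has 4→2; 7 (Runner) has 7→2.
A2: add {1} — 1 (Keeper): all of {2, 4, 7} already in.
A3 = A2; e.g. 0 (Keeper) can still go to 3. Fixed point.
Runner's winning region = {1, 2, 4, 7}.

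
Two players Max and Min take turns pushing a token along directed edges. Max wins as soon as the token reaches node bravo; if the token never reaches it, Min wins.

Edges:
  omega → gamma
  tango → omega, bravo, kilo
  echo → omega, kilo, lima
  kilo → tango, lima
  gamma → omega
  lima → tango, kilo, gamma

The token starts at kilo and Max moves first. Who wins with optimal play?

Min

Track states (vertex, player-to-move).
A0 = {(bravo,Max), (bravo,Min)}
A1: add {(tango,Max)}.
A2 = A1; e.g. (omega,Max) stays out. (kilo,Max) never enters ⇒ Min avoids the target.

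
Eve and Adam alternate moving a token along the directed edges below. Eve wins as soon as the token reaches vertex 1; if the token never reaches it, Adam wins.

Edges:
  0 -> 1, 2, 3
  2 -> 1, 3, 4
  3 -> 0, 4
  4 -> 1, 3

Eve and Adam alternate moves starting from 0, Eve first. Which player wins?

Eve

Track states (vertex, player-to-move).
A0 = {(1,Eve), (1,Adam)}
A1: add {(0,Eve), (2,Eve), (4,Eve)}.
(0,Eve) ∈ A1 ⇒ Eve forces the target.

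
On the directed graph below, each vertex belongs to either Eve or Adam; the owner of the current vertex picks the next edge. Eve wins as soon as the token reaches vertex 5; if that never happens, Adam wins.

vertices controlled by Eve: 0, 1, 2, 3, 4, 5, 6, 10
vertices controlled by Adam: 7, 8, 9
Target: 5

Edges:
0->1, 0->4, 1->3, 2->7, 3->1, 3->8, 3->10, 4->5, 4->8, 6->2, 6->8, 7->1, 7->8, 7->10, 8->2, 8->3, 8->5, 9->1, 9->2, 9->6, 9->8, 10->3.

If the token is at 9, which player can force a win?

A0 = {5}
A1: add {4} — 4 (Eve) has 4→5.
A2: add {0} — 0 (Eve) has 0→4.
A3 = A2; e.g. 1 (Eve) has no edge into A2. Fixed point.
9 never enters the attractor, so Adam can avoid the target forever.

Adam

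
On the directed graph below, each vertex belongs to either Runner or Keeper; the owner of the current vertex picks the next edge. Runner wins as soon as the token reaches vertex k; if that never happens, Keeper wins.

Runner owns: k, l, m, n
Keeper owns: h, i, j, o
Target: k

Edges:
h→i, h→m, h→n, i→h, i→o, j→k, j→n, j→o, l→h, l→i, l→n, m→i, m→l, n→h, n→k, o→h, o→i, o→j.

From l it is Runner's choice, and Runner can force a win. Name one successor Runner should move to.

A0 = {k}
A1: add {n} — n (Runner) has n→k.
A2: add {l} — l (Runner) has l→n.
A3: add {m} — m (Runner) has m→l.
A4 = A3; e.g. h (Keeper) can still go to i. Fixed point.
From l, successor n is in the attractor (rank 1); the other successors h, i are not.

n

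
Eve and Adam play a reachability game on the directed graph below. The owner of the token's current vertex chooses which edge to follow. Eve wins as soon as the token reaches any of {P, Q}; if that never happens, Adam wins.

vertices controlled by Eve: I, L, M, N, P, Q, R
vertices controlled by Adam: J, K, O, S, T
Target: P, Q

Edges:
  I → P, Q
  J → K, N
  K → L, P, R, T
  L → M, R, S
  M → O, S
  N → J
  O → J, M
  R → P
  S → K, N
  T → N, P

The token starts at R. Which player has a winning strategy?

A0 = {P, Q}
A1: add {I, R} — I (Eve) has I→P; R (Eve) has R→P.
R ∈ A1, so Eve can force the target.

Eve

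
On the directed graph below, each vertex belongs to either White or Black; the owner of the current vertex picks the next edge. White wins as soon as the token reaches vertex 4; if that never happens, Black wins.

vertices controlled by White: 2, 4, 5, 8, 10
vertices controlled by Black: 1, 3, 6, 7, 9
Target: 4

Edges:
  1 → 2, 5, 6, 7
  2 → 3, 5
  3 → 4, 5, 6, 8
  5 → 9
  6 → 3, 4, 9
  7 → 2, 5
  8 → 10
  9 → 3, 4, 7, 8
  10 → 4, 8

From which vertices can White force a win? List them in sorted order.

4, 8, 10

A0 = {4}
A1: add {10} — 10 (White) has 10→4.
A2: add {8} — 8 (White) has 8→10.
A3 = A2; e.g. 1 (Black) can still go to 2. Fixed point.
White's winning region = {4, 8, 10}.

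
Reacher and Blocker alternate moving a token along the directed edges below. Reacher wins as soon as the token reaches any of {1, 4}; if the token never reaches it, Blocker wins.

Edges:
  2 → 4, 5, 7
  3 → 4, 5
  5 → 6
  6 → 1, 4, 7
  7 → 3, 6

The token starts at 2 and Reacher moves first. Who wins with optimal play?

Track states (vertex, player-to-move).
A0 = {(1,Reacher), (1,Blocker), (4,Reacher), (4,Blocker)}
A1: add {(2,Reacher), (3,Reacher), (6,Reacher)}.
(2,Reacher) ∈ A1 ⇒ Reacher forces the target.

Reacher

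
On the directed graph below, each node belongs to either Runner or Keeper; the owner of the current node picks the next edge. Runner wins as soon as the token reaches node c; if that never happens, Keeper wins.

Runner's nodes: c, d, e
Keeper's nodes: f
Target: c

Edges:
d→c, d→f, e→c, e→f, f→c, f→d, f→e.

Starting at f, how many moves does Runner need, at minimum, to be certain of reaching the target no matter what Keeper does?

2

A0 = {c}
A1: add {d, e} — d (Runner) has d→c; e (Runner) has e→c.
A2: add {f} — f (Keeper): all of {c, d, e} already in.
A2 = all vertices. Fixed point.
f enters the attractor at level 2, so Runner can force the target in 2 moves from there.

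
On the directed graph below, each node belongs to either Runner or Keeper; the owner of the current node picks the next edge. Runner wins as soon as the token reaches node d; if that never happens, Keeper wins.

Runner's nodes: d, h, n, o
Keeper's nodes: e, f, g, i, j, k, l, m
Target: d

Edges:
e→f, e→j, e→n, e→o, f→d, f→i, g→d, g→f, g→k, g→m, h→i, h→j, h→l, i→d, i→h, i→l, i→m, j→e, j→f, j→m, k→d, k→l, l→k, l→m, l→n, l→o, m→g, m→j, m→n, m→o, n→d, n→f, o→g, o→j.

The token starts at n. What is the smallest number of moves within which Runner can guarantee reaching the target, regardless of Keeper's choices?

1

A0 = {d}
A1: add {n} — n (Runner) has n→d.
A2 = A1; e.g. e (Keeper) can still go to f. Fixed point.
n enters the attractor at level 1, so Runner can force the target in 1 move from there.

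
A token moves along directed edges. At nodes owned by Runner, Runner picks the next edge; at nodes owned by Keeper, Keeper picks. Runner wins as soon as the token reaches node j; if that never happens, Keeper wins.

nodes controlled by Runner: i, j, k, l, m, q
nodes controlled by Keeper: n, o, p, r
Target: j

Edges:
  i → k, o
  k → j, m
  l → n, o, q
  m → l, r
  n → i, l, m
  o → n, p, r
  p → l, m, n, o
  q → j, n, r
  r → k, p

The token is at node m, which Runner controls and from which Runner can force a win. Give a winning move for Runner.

A0 = {j}
A1: add {k, q} — k (Runner) has k→j; q (Runner) has q→j.
A2: add {i, l} — i (Runner) has i→k; l (Runner) has l→q.
A3: add {m} — m (Runner) has m→l.
A4: add {n} — n (Keeper): all of {i, l, m} already in.
A5 = A4; e.g. o (Keeper) can still go to p. Fixed point.
From m, successor l is in the attractor (rank 2); the other successor r is not.

l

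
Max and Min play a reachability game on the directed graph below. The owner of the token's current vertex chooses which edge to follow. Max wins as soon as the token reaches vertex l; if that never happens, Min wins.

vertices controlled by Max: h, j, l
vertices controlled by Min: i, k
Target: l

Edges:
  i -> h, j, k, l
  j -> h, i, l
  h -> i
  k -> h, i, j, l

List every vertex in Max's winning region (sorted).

j, l

A0 = {l}
A1: add {j} — j (Max) has j→l.
A2 = A1; e.g. h (Max) has no edge into A1. Fixed point.
Max's winning region = {j, l}.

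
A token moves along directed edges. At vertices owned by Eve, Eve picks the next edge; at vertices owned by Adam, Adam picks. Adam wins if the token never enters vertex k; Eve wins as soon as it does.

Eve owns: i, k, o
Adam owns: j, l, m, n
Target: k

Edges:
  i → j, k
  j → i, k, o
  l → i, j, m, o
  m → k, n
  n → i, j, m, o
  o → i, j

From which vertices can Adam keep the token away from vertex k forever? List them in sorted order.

l, m, n

A0 = {k}
A1: add {i} — i (Eve) has i→k.
A2: add {o} — o (Eve) has o→i.
A3: add {j} — j (Adam): all of {i, k, o} already in.
A4 = A3; e.g. l (Adam) can still go to m. Fixed point.
Eve's attractor = {i, j, k, o}; Adam avoids the target exactly from the complement.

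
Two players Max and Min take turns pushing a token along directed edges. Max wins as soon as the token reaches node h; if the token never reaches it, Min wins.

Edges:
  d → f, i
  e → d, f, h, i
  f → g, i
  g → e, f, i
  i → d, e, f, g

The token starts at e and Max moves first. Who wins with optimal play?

Track states (vertex, player-to-move).
A0 = {(h,Max), (h,Min)}
A1: add {(e,Max)}.
(e,Max) ∈ A1 ⇒ Max forces the target.

Max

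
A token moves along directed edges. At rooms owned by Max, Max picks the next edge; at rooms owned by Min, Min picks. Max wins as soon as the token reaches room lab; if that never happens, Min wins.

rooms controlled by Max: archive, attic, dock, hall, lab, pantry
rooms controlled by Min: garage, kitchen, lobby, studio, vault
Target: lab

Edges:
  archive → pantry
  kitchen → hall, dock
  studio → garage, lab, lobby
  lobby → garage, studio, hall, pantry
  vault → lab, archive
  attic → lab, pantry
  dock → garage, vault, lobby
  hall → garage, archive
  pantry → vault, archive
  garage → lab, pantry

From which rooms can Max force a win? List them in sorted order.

attic, lab

A0 = {lab}
A1: add {attic} — attic (Max) has attic→lab.
A2 = A1; e.g. garage (Min) can still go to pantry. Fixed point.
Max's winning region = {attic, lab}.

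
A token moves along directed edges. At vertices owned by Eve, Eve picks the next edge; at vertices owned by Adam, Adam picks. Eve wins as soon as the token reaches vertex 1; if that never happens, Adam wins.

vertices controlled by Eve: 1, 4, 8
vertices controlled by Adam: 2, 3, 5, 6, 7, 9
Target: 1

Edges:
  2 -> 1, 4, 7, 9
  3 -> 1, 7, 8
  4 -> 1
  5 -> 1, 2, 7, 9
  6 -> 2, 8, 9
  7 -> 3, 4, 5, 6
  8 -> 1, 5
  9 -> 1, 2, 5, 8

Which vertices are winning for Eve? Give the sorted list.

1, 4, 8

A0 = {1}
A1: add {4, 8} — 4 (Eve) has 4→1; 8 (Eve) has 8→1.
A2 = A1; e.g. 2 (Adam) can still go to 7. Fixed point.
Eve's winning region = {1, 4, 8}.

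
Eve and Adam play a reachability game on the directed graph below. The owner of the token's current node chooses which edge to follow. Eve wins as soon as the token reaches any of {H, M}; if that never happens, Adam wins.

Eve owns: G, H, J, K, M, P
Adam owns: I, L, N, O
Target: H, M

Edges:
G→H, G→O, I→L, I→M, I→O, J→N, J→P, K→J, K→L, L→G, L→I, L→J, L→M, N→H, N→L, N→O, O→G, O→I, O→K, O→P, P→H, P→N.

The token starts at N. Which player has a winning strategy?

A0 = {H, M}
A1: add {G, P} — G (Eve) has G→H; P (Eve) has P→H.
A2: add {J} — J (Eve) has J→P.
A3: add {K} — K (Eve) has K→J.
A4 = A3; e.g. I (Adam) can still go to L. Fixed point.
N never enters the attractor, so Adam can avoid the target forever.

Adam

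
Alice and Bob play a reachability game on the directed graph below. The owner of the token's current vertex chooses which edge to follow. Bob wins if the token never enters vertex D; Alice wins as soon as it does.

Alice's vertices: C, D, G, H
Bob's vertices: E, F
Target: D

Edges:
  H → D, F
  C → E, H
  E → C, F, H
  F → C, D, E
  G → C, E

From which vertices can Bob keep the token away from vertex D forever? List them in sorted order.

A0 = {D}
A1: add {H} — H (Alice) has H→D.
A2: add {C} — C (Alice) has C→H.
A3: add {G} — G (Alice) has G→C.
A4 = A3; e.g. E (Bob) can still go to F. Fixed point.
Alice's attractor = {C, D, G, H}; Bob avoids the target exactly from the complement.

E, F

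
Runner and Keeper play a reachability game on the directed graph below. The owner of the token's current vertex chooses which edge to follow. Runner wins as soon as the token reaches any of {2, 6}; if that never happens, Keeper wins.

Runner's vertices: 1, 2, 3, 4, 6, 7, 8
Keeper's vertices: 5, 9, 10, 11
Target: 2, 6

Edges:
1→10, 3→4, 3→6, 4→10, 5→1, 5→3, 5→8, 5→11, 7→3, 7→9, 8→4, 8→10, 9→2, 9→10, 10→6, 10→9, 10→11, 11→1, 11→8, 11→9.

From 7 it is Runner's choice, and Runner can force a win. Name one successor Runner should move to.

3

A0 = {2, 6}
A1: add {3} — 3 (Runner) has 3→6.
A2: add {7} — 7 (Runner) has 7→3.
A3 = A2; e.g. 1 (Runner) has no edge into A2. Fixed point.
From 7, successor 3 is in the attractor (rank 1); the other successor 9 is not.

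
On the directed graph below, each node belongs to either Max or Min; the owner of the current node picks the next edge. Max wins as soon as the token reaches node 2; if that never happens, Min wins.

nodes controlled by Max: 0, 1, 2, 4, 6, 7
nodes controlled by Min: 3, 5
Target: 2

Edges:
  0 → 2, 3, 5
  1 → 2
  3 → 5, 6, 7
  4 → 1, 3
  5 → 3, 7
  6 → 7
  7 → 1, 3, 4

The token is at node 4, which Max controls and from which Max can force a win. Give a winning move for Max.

A0 = {2}
A1: add {0, 1} — 0 (Max) has 0→2; 1 (Max) has 1→2.
A2: add {4, 7} — 4 (Max) has 4→1; 7 (Max) has 7→1.
A3: add {6} — 6 (Max) has 6→7.
A4 = A3; e.g. 3 (Min) can still go to 5. Fixed point.
From 4, successor 1 is in the attractor (rank 1); the other successor 3 is not.

1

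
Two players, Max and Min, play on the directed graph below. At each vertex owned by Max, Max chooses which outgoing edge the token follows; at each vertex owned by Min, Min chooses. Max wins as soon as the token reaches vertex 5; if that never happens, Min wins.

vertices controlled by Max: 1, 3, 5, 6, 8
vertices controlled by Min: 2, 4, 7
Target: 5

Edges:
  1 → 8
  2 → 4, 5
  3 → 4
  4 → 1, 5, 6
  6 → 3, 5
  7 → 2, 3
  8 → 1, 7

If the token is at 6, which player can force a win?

A0 = {5}
A1: add {6} — 6 (Max) has 6→5.
A2 = A1; e.g. 1 (Max) has no edge into A1. Fixed point.
6 ∈ A1, so Max can force the target.

Max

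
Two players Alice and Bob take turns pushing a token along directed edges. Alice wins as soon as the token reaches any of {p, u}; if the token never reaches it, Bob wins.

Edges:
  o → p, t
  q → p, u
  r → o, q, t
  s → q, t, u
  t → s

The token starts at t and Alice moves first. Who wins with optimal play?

Track states (vertex, player-to-move).
A0 = {(p,Alice), (p,Bob), (u,Alice), (u,Bob)}
A1: add {(o,Alice), (q,Alice), (q,Bob), (s,Alice)}.
A2: add {(r,Alice), (t,Bob)}.
A3 = A2; e.g. (o,Bob) stays out. (t,Alice) never enters ⇒ Bob avoids the target.

Bob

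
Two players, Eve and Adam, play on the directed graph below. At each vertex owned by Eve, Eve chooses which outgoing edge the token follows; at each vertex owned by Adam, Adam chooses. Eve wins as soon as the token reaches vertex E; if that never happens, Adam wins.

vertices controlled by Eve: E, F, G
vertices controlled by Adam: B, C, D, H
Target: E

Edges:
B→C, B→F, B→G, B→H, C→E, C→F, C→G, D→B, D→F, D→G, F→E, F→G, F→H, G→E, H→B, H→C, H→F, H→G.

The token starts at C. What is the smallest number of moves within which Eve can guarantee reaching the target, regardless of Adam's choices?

2

A0 = {E}
A1: add {F, G} — F (Eve) has F→E; G (Eve) has G→E.
A2: add {C} — C (Adam): all of {E, F, G} already in.
A3 = A2; e.g. B (Adam) can still go to H. Fixed point.
C enters the attractor at level 2, so Eve can force the target in 2 moves from there.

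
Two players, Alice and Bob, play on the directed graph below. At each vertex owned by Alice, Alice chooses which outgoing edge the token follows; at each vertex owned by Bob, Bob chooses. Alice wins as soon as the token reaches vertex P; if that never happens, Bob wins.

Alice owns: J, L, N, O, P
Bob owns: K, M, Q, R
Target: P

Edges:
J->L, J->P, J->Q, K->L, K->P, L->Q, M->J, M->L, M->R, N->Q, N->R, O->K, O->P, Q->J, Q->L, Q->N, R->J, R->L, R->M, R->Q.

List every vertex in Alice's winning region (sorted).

J, O, P

A0 = {P}
A1: add {J, O} — J (Alice) has J→P; O (Alice) has O→P.
A2 = A1; e.g. K (Bob) can still go to L. Fixed point.
Alice's winning region = {J, O, P}.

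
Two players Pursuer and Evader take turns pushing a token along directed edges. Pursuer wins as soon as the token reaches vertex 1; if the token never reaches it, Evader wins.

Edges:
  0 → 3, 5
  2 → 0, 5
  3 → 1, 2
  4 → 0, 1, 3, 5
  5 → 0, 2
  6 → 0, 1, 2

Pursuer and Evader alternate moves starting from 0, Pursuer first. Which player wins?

Track states (vertex, player-to-move).
A0 = {(1,Pursuer), (1,Evader)}
A1: add {(3,Pursuer), (4,Pursuer), (6,Pursuer)}.
A2 = A1; e.g. (0,Pursuer) stays out. (0,Pursuer) never enters ⇒ Evader avoids the target.

Evader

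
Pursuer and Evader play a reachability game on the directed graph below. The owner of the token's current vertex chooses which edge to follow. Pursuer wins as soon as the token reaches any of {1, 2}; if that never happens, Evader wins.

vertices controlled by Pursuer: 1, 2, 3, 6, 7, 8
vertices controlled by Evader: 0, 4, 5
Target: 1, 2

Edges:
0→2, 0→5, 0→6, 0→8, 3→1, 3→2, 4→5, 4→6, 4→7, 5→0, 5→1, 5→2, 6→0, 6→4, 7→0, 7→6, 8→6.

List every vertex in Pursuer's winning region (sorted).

1, 2, 3

A0 = {1, 2}
A1: add {3} — 3 (Pursuer) has 3→1.
A2 = A1; e.g. 0 (Evader) can still go to 5. Fixed point.
Pursuer's winning region = {1, 2, 3}.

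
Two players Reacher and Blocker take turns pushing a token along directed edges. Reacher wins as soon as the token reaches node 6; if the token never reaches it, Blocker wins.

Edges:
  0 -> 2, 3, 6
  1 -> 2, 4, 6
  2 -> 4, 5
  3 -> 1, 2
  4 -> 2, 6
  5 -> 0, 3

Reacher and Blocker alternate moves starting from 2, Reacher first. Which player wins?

Track states (vertex, player-to-move).
A0 = {(6,Reacher), (6,Blocker)}
A1: add {(0,Reacher), (1,Reacher), (4,Reacher)}.
A2 = A1; e.g. (0,Blocker) stays out. (2,Reacher) never enters ⇒ Blocker avoids the target.

Blocker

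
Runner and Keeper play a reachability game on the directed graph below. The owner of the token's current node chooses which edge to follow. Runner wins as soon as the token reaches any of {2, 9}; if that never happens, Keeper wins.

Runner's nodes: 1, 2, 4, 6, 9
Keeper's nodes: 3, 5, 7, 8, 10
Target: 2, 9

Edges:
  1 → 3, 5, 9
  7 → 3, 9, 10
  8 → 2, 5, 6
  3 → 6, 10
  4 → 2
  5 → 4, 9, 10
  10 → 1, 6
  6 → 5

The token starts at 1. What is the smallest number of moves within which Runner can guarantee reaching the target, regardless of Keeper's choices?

A0 = {2, 9}
A1: add {1, 4} — 1 (Runner) has 1→9; 4 (Runner) has 4→2.
A2 = A1; e.g. 3 (Keeper) can still go to 6. Fixed point.
1 enters the attractor at level 1, so Runner can force the target in 1 move from there.

1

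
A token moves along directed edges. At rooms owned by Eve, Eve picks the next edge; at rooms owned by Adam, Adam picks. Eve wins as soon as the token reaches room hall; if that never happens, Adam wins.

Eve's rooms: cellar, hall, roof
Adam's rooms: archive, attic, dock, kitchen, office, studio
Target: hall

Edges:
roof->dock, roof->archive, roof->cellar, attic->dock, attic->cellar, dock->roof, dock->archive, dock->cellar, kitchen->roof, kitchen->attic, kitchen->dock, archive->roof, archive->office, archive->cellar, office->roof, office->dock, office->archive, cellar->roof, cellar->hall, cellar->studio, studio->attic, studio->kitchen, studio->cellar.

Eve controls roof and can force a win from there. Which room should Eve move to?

A0 = {hall}
A1: add {cellar} — cellar (Eve) has cellar→hall.
A2: add {roof} — roof (Eve) has roof→cellar.
A3 = A2; e.g. attic (Adam) can still go to dock. Fixed point.
From roof, successor cellar is in the attractor (rank 1); the other successors archive, dock are not.

cellar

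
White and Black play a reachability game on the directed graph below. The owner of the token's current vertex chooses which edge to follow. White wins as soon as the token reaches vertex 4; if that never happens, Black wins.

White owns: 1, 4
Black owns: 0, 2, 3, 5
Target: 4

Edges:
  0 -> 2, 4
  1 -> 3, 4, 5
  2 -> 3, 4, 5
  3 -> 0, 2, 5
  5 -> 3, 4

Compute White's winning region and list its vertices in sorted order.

1, 4

A0 = {4}
A1: add {1} — 1 (White) has 1→4.
A2 = A1; e.g. 0 (Black) can still go to 2. Fixed point.
White's winning region = {1, 4}.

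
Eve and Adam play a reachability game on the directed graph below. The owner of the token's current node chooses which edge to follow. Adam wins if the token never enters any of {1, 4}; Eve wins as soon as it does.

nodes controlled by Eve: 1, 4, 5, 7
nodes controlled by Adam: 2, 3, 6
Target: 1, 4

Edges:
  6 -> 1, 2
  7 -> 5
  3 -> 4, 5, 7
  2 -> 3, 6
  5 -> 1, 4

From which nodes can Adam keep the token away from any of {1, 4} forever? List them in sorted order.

A0 = {1, 4}
A1: add {5} — 5 (Eve) has 5→1.
A2: add {7} — 7 (Eve) has 7→5.
A3: add {3} — 3 (Adam): all of {4, 5, 7} already in.
A4 = A3; e.g. 2 (Adam) can still go to 6. Fixed point.
Eve's attractor = {1, 3, 4, 5, 7}; Adam avoids the target exactly from the complement.

2, 6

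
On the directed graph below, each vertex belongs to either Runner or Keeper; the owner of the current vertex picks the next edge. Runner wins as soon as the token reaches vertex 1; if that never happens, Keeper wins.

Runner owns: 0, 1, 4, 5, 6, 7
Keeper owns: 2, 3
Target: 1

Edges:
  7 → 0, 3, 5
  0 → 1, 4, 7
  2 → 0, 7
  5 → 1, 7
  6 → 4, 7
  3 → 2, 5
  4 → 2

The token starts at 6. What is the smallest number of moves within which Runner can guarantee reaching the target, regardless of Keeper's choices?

3

A0 = {1}
A1: add {0, 5} — 0 (Runner) has 0→1; 5 (Runner) has 5→1.
A2: add {7} — 7 (Runner) has 7→0.
A3: add {2, 6} — 2 (Keeper): all of {0, 7} already in; 6 (Runner) has 6→7.
6 enters the attractor at level 3, so Runner can force the target in 3 moves from there.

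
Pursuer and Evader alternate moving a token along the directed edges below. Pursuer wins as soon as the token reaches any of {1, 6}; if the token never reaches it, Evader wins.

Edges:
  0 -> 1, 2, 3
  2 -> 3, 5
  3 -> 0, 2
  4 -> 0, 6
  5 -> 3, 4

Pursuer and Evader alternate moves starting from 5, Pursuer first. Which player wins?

Track states (vertex, player-to-move).
A0 = {(1,Pursuer), (1,Evader), (6,Pursuer), (6,Evader)}
A1: add {(0,Pursuer), (4,Pursuer)}.
A2: add {(4,Evader)}.
A3: add {(5,Pursuer)}.
(5,Pursuer) ∈ A3 ⇒ Pursuer forces the target.

Pursuer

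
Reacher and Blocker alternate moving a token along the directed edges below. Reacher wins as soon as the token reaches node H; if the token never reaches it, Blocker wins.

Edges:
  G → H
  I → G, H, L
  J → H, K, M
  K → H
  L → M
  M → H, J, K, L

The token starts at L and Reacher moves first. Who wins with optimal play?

Blocker

Track states (vertex, player-to-move).
A0 = {(H,Reacher), (H,Blocker)}
A1: add {(G,Reacher), (G,Blocker), (I,Reacher), (J,Reacher), (K,Reacher), (K,Blocker), (M,Reacher)}.
A2: add {(J,Blocker), (L,Blocker)}.
A3 = A2; e.g. (I,Blocker) stays out. (L,Reacher) never enters ⇒ Blocker avoids the target.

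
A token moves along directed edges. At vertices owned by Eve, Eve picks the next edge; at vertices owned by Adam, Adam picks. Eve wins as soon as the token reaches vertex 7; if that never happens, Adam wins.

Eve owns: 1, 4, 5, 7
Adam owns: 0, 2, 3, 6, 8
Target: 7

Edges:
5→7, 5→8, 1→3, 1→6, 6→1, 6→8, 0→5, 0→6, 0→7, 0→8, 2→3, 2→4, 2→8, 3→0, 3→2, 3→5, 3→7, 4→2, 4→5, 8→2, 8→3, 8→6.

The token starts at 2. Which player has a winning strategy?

Adam

A0 = {7}
A1: add {5} — 5 (Eve) has 5→7.
A2: add {4} — 4 (Eve) has 4→5.
A3 = A2; e.g. 0 (Adam) can still go to 6. Fixed point.
2 never enters the attractor, so Adam can avoid the target forever.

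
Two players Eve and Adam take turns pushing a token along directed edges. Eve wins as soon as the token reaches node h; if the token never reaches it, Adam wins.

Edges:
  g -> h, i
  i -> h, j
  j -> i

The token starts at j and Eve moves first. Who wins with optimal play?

Track states (vertex, player-to-move).
A0 = {(h,Eve), (h,Adam)}
A1: add {(g,Eve), (i,Eve)}.
A2: add {(g,Adam), (j,Adam)}.
A3 = A2; e.g. (i,Adam) stays out. (j,Eve) never enters ⇒ Adam avoids the target.

Adam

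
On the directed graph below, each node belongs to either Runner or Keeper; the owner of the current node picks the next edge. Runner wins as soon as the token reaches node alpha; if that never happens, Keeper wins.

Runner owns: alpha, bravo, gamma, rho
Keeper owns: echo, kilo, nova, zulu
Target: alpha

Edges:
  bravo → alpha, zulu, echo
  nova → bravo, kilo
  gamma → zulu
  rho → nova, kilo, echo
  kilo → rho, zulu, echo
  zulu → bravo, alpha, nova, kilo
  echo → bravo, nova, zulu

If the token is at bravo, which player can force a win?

Runner

A0 = {alpha}
A1: add {bravo} — bravo (Runner) has bravo→alpha.
A2 = A1; e.g. nova (Keeper) can still go to kilo. Fixed point.
bravo ∈ A1, so Runner can force the target.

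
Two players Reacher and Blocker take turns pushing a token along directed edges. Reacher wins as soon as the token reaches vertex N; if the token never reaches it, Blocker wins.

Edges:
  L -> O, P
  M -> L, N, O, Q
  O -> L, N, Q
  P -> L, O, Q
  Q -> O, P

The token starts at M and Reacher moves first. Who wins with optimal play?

Reacher

Track states (vertex, player-to-move).
A0 = {(N,Reacher), (N,Blocker)}
A1: add {(M,Reacher), (O,Reacher)}.
(M,Reacher) ∈ A1 ⇒ Reacher forces the target.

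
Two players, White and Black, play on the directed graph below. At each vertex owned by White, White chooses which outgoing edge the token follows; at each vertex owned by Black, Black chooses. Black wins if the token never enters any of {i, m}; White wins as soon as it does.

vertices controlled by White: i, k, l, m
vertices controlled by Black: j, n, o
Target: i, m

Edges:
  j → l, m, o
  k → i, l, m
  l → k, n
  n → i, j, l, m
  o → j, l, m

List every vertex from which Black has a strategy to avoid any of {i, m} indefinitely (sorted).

j, n, o

A0 = {i, m}
A1: add {k} — k (White) has k→i.
A2: add {l} — l (White) has l→k.
A3 = A2; e.g. j (Black) can still go to o. Fixed point.
White's attractor = {i, k, l, m}; Black avoids the target exactly from the complement.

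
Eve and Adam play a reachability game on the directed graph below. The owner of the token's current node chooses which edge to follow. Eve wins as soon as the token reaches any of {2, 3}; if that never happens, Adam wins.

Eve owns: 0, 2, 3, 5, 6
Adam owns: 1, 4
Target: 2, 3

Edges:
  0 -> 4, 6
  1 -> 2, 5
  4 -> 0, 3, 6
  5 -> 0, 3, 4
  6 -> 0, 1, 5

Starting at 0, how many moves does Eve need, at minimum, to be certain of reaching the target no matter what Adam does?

A0 = {2, 3}
A1: add {5} — 5 (Eve) has 5→3.
A2: add {1, 6} — 1 (Adam): all of {2, 5} already in; 6 (Eve) has 6→5.
A3: add {0} — 0 (Eve) has 0→6.
0 enters the attractor at level 3, so Eve can force the target in 3 moves from there.

3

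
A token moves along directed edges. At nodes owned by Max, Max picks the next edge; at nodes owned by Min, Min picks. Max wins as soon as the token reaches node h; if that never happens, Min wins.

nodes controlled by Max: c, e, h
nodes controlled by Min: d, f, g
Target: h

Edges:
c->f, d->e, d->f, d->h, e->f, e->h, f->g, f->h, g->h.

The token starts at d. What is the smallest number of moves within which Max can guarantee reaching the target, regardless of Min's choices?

A0 = {h}
A1: add {e, g} — e (Max) has e→h; g (Min): all of {h} already in.
A2: add {f} — f (Min): all of {g, h} already in.
A3: add {c, d} — c (Max) has c→f; d (Min): all of {e, f, h} already in.
A3 = all vertices. Fixed point.
d enters the attractor at level 3, so Max can force the target in 3 moves from there.

3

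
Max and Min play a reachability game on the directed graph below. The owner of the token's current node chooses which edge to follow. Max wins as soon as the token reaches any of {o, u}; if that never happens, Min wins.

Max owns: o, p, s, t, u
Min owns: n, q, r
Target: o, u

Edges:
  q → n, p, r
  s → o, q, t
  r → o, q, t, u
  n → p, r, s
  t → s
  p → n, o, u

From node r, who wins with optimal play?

A0 = {o, u}
A1: add {p, s} — p (Max) has p→o; s (Max) has s→o.
A2: add {t} — t (Max) has t→s.
A3 = A2; e.g. n (Min) can still go to r. Fixed point.
r never enters the attractor, so Min can avoid the target forever.

Min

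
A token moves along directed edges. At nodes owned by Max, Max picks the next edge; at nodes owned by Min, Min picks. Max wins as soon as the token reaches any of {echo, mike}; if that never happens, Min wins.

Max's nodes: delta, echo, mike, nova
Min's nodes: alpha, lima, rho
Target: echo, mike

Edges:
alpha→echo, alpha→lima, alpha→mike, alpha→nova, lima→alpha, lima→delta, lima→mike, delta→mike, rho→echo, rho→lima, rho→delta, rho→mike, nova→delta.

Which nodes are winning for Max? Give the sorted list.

A0 = {echo, mike}
A1: add {delta} — delta (Max) has delta→mike.
A2: add {nova} — nova (Max) has nova→delta.
A3 = A2; e.g. alpha (Min) can still go to lima. Fixed point.
Max's winning region = {delta, echo, mike, nova}.

delta, echo, mike, nova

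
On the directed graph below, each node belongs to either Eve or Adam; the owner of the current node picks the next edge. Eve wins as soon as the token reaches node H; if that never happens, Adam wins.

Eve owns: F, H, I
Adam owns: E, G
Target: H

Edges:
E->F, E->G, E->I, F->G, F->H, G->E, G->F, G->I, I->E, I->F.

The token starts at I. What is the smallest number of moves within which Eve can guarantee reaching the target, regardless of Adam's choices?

A0 = {H}
A1: add {F} — F (Eve) has F→H.
A2: add {I} — I (Eve) has I→F.
A3 = A2; e.g. E (Adam) can still go to G. Fixed point.
I enters the attractor at level 2, so Eve can force the target in 2 moves from there.

2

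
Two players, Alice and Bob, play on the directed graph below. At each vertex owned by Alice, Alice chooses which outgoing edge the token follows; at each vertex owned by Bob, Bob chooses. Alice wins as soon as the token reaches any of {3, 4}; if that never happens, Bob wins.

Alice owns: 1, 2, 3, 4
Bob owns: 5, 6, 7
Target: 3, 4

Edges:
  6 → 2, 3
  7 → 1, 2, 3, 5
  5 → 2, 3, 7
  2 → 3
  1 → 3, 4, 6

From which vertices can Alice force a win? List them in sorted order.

A0 = {3, 4}
A1: add {1, 2} — 1 (Alice) has 1→3; 2 (Alice) has 2→3.
A2: add {6} — 6 (Bob): all of {2, 3} already in.
A3 = A2; e.g. 5 (Bob) can still go to 7. Fixed point.
Alice's winning region = {1, 2, 3, 4, 6}.

1, 2, 3, 4, 6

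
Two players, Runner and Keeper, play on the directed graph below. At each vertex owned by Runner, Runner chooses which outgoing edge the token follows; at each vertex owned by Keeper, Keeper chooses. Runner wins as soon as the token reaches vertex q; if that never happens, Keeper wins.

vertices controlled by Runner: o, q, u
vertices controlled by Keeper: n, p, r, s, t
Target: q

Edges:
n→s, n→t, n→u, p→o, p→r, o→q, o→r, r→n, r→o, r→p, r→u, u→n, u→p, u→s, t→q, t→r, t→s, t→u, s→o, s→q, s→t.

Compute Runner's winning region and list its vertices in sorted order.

A0 = {q}
A1: add {o} — o (Runner) has o→q.
A2 = A1; e.g. n (Keeper) can still go to s. Fixed point.
Runner's winning region = {o, q}.

o, q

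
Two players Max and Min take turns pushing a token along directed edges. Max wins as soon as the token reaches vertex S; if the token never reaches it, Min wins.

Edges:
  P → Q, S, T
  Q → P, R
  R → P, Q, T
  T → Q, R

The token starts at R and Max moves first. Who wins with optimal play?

Min

Track states (vertex, player-to-move).
A0 = {(S,Max), (S,Min)}
A1: add {(P,Max)}.
A2 = A1; e.g. (P,Min) stays out. (R,Max) never enters ⇒ Min avoids the target.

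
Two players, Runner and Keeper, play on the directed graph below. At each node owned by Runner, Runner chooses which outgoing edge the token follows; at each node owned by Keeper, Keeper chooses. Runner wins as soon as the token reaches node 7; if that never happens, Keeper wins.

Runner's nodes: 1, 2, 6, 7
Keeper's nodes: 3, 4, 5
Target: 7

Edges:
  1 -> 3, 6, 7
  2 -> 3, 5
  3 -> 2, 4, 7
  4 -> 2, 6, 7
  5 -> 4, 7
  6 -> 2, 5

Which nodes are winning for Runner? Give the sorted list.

A0 = {7}
A1: add {1} — 1 (Runner) has 1→7.
A2 = A1; e.g. 2 (Runner) has no edge into A1. Fixed point.
Runner's winning region = {1, 7}.

1, 7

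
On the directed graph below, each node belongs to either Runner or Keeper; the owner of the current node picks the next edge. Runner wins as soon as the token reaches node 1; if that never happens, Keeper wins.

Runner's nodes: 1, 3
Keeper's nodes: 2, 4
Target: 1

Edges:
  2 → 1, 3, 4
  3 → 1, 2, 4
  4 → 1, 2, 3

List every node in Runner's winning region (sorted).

1, 3

A0 = {1}
A1: add {3} — 3 (Runner) has 3→1.
A2 = A1; e.g. 2 (Keeper) can still go to 4. Fixed point.
Runner's winning region = {1, 3}.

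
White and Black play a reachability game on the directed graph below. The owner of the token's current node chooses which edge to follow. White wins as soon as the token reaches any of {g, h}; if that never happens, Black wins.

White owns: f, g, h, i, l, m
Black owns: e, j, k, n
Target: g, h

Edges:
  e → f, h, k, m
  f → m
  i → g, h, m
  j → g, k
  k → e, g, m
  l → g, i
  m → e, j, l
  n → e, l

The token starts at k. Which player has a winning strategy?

Black

A0 = {g, h}
A1: add {i, l} — i (White) has i→g; l (White) has l→g.
A2: add {m} — m (White) has m→l.
A3: add {f} — f (White) has f→m.
A4 = A3; e.g. e (Black) can still go to k. Fixed point.
k never enters the attractor, so Black can avoid the target forever.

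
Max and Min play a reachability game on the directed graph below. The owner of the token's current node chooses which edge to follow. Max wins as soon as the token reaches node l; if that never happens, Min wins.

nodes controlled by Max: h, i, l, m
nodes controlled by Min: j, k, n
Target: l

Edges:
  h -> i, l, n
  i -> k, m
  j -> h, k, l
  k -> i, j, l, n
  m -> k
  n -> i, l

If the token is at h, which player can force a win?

A0 = {l}
A1: add {h} — h (Max) has h→l.
A2 = A1; e.g. i (Max) has no edge into A1. Fixed point.
h ∈ A1, so Max can force the target.

Max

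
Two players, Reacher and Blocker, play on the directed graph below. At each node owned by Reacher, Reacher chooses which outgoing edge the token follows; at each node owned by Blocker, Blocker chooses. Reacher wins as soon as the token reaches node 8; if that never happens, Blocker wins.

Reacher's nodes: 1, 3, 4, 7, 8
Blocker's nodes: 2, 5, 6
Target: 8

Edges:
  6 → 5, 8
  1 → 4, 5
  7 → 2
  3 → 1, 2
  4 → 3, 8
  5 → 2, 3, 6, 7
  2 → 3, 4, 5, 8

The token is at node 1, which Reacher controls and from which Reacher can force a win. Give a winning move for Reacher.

A0 = {8}
A1: add {4} — 4 (Reacher) has 4→8.
A2: add {1} — 1 (Reacher) has 1→4.
A3: add {3} — 3 (Reacher) has 3→1.
A4 = A3; e.g. 2 (Blocker) can still go to 5. Fixed point.
From 1, successor 4 is in the attractor (rank 1); the other successor 5 is not.

4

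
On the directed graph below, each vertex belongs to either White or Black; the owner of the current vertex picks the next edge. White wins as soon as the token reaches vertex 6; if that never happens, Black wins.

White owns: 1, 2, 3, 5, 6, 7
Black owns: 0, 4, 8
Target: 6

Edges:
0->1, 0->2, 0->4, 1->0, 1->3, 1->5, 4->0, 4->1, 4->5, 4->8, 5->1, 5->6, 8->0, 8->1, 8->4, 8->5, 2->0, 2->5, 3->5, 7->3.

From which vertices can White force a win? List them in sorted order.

1, 2, 3, 5, 6, 7

A0 = {6}
A1: add {5} — 5 (White) has 5→6.
A2: add {1, 2, 3} — 1 (White) has 1→5; 2 (White) has 2→5; 3 (White) has 3→5.
A3: add {7} — 7 (White) has 7→3.
A4 = A3; e.g. 0 (Black) can still go to 4. Fixed point.
White's winning region = {1, 2, 3, 5, 6, 7}.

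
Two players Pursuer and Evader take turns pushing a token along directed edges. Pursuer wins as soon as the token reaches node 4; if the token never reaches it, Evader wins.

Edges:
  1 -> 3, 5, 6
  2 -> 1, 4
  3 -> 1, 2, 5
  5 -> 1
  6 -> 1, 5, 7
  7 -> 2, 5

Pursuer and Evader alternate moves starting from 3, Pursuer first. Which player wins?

Track states (vertex, player-to-move).
A0 = {(4,Pursuer), (4,Evader)}
A1: add {(2,Pursuer)}.
A2 = A1; e.g. (1,Pursuer) stays out. (3,Pursuer) never enters ⇒ Evader avoids the target.

Evader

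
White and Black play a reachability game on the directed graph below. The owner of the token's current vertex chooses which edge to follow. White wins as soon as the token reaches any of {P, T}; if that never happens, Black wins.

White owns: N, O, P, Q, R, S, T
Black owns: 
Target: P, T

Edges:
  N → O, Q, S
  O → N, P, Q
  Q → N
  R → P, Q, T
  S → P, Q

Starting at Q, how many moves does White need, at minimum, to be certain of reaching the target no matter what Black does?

A0 = {P, T}
A1: add {O, R, S} — O (White) has O→P; R (White) has R→P; S (White) has S→P.
A2: add {N} — N (White) has N→O.
A3: add {Q} — Q (White) has Q→N.
A3 = all vertices. Fixed point.
Q enters the attractor at level 3, so White can force the target in 3 moves from there.

3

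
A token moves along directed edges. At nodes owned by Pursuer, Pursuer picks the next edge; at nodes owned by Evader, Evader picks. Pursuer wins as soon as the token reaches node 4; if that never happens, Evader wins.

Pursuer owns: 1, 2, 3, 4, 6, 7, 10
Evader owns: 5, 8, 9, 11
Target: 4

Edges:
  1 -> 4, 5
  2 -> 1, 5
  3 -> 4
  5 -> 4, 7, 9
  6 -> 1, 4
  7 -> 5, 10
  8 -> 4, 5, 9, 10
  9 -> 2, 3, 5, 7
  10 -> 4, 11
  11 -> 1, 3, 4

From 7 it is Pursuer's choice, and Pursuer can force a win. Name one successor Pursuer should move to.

10

A0 = {4}
A1: add {1, 3, 6, 10} — 1 (Pursuer) has 1→4; 3 (Pursuer) has 3→4; 6 (Pursuer) has 6→4; 10 (Pursuer) has 10→4.
A2: add {2, 7, 11} — 2 (Pursuer) has 2→1; 7 (Pursuer) has 7→10; 11 (Evader): all of {1, 3, 4} already in.
A3 = A2; e.g. 5 (Evader) can still go to 9. Fixed point.
From 7, successor 10 is in the attractor (rank 1); the other successor 5 is not.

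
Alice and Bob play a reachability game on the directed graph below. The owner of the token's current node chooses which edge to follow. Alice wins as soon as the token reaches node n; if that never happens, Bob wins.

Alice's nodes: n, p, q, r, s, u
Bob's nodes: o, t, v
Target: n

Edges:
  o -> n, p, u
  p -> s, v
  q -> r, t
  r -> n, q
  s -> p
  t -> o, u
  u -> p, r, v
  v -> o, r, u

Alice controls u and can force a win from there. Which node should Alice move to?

r

A0 = {n}
A1: add {r} — r (Alice) has r→n.
A2: add {q, u} — q (Alice) has q→r; u (Alice) has u→r.
A3 = A2; e.g. o (Bob) can still go to p. Fixed point.
From u, successor r is in the attractor (rank 1); the other successors p, v are not.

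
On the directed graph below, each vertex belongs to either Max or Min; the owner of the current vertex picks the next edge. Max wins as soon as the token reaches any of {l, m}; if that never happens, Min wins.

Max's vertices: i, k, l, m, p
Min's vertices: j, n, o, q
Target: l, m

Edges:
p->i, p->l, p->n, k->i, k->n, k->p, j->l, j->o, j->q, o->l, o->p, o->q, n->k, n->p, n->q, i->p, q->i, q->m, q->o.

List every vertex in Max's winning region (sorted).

i, k, l, m, p

A0 = {l, m}
A1: add {p} — p (Max) has p→l.
A2: add {i, k} — i (Max) has i→p; k (Max) has k→p.
A3 = A2; e.g. j (Min) can still go to o. Fixed point.
Max's winning region = {i, k, l, m, p}.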